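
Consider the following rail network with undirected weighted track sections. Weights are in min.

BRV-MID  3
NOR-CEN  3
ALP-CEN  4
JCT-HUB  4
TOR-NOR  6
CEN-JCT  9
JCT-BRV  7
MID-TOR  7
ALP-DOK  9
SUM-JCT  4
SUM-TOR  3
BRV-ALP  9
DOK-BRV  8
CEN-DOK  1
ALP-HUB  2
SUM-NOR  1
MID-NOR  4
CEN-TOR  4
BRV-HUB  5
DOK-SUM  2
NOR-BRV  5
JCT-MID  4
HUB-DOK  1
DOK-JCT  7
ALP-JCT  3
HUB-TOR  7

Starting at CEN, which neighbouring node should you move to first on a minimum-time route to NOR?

NOR

Compare a few routes:
CEN → NOR: 3 = 3
CEN → DOK → SUM → NOR: 1+2+1 = 4
Cheapest is CEN → NOR at 3 min.
So from CEN the first move is to NOR.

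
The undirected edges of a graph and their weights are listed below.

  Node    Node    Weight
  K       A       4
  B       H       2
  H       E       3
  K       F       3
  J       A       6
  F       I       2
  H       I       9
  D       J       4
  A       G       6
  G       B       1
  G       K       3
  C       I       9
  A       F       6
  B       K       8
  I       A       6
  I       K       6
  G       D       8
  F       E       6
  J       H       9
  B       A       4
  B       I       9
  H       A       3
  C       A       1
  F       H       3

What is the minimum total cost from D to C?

Compare a few routes:
D - G - A - C: 8+6+1 = 15
D - J - A - C: 4+6+1 = 11
D - G - B - A - C: 8+1+4+1 = 14
Cheapest is D - J - A - C at 11.

11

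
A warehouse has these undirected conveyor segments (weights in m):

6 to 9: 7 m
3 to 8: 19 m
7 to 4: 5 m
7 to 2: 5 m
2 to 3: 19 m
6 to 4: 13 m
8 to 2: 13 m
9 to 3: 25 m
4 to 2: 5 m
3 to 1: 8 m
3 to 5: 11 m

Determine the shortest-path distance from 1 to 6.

40 m

Settle nodes by increasing distance from 1:
1: 0
3: 8  (via 1)
5: 19  (via 3)
2: 27  (via 3)
8: 27  (via 3)
4: 32  (via 2)
7: 32  (via 2)
9: 33  (via 3)
6: 40  (via 9)
Shortest route: 1 → 3 → 9 → 6 = 40 m.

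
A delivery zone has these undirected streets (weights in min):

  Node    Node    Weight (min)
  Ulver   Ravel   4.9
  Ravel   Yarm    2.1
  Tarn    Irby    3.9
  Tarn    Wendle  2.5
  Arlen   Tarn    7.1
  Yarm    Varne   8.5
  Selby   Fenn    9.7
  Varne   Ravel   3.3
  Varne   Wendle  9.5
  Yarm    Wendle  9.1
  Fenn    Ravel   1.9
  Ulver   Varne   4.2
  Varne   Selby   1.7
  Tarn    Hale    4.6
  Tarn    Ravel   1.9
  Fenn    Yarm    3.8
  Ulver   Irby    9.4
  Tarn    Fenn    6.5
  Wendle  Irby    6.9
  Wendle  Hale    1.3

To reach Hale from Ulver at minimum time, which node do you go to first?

Ravel

Compare a few routes:
Ulver → Ravel → Tarn → Wendle → Hale: 4.9+1.9+2.5+1.3 = 10.6
Ulver → Varne → Ravel → Tarn → Hale: 4.2+3.3+1.9+4.6 = 14
Ulver → Ravel → Tarn → Hale: 4.9+1.9+4.6 = 11.4
Ulver → Varne → Ravel → Tarn → Wendle → Hale: 4.2+3.3+1.9+2.5+1.3 = 13.2
Cheapest is Ulver → Ravel → Tarn → Wendle → Hale at 10.6 min.
So from Ulver the first move is to Ravel.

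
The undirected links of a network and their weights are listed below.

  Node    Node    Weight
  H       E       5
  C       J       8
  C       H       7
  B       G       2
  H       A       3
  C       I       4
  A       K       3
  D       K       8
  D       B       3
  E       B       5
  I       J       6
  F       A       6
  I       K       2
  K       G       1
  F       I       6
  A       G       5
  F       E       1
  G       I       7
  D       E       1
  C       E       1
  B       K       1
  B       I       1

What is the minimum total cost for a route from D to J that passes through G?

14

Best D to G: D → B → G costing 5
Best G to J: G → K → I → J costing 9
Total via G: 5 + 9 = 14.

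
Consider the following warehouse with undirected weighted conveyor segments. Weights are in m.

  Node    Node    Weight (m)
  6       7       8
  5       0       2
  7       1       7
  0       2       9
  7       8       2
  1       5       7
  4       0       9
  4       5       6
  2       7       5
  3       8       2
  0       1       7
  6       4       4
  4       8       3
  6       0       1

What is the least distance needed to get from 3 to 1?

11 m

Enumerating some paths:
3–8–4–5–1: 2+3+6+7 = 18
3–8–4–6–0–1: 2+3+4+1+7 = 17
3–8–7–1: 2+2+7 = 11
The minimum is 11 m via 3–8–7–1.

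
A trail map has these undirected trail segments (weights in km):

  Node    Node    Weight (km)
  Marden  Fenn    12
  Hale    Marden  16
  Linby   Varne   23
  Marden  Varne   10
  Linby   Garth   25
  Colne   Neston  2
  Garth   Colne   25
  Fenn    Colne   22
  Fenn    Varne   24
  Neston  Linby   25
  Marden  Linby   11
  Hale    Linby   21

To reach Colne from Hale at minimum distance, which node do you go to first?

Compare a few routes:
Hale–Linby–Neston–Colne: 21+25+2 = 48
Hale–Marden–Fenn–Colne: 16+12+22 = 50
Hale–Marden–Linby–Neston–Colne: 16+11+25+2 = 54
Hale–Linby–Marden–Fenn–Colne: 21+11+12+22 = 66
Cheapest is Hale–Linby–Neston–Colne at 48 km.
So from Hale the first move is to Linby.

Linby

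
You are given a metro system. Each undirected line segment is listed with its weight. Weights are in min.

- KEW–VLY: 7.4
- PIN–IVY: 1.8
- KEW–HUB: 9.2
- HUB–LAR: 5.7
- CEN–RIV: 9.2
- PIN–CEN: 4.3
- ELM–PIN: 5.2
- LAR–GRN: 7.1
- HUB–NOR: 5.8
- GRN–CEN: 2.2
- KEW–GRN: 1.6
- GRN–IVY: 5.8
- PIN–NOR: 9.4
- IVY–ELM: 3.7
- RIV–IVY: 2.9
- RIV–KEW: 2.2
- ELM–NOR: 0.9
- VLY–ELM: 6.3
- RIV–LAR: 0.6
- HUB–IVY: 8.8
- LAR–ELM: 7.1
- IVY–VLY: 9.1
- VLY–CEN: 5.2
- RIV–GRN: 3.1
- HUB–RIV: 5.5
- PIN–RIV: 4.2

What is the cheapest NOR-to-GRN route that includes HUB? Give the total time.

14.4 min

Shortest NOR→HUB: NOR–HUB = 5.8
Shortest HUB→GRN: HUB–RIV–GRN = 8.6
Total via HUB: 5.8 + 8.6 = 14.4 min.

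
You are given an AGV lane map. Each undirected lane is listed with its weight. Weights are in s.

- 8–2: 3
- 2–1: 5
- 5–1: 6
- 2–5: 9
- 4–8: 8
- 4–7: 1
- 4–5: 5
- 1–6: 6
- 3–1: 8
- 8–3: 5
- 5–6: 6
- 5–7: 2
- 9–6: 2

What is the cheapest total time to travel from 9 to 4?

Shortest distances from 9:
9: 0
6: 2  (via 9)
1: 8  (via 6)
5: 8  (via 6)
7: 10  (via 5)
4: 11  (via 7)
Shortest route: 9–6–5–7–4 = 11 s.

11 s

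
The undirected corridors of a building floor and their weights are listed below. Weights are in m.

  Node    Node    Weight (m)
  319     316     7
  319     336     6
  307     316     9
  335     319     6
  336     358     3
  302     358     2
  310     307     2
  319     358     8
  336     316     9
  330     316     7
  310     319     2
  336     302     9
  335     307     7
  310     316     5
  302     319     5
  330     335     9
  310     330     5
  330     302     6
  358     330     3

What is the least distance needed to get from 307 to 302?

9 m

Candidate routes:
307–310–319–302: 2+2+5 = 9
307–310–330–358–302: 2+5+3+2 = 12
The minimum is 9 m via 307–310–319–302.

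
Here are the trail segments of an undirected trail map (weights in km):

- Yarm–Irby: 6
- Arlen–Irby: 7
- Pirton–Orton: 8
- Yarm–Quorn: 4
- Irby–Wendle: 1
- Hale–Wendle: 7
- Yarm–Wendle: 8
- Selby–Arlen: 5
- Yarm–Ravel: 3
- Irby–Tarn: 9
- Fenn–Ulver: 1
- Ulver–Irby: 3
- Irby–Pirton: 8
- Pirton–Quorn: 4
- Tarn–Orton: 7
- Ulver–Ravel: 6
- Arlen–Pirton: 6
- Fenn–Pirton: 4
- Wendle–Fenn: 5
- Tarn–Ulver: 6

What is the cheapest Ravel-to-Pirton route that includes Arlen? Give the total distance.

Shortest Ravel→Arlen: Ravel–Yarm–Irby–Arlen = 16
Shortest Arlen→Pirton: Arlen–Pirton = 6
Total via Arlen: 16 + 6 = 22 km.

22 km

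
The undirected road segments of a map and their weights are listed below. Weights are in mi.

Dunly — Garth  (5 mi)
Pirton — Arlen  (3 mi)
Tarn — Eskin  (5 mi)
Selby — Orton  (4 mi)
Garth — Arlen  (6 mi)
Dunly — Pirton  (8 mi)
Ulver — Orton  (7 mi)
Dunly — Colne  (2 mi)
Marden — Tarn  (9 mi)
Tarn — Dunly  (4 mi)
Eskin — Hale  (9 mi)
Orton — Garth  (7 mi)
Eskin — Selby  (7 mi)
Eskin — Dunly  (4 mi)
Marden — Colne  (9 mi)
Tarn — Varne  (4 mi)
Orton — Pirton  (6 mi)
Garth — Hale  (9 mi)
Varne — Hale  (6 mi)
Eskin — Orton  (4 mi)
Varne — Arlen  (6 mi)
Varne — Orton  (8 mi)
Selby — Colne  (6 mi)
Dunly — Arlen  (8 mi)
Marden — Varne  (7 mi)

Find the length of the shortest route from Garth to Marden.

Candidate routes:
Garth - Arlen - Varne - Marden: 6+6+7 = 19
Garth - Dunly - Tarn - Marden: 5+4+9 = 18
Garth - Dunly - Colne - Marden: 5+2+9 = 16
Garth - Dunly - Tarn - Varne - Marden: 5+4+4+7 = 20
Cheapest is Garth - Dunly - Colne - Marden at 16 mi.

16 mi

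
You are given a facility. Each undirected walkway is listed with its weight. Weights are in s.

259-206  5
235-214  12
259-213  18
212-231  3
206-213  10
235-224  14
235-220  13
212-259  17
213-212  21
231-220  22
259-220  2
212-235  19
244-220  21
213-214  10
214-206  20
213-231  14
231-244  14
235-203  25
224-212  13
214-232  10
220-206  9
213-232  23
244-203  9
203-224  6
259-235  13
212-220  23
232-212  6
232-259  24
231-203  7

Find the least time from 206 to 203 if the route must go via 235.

Best 206 to 235: 206 → 259 → 235 costing 18
Shortest 235→203: 235 → 224 → 203 = 20
Total via 235: 18 + 20 = 38 s.

38 s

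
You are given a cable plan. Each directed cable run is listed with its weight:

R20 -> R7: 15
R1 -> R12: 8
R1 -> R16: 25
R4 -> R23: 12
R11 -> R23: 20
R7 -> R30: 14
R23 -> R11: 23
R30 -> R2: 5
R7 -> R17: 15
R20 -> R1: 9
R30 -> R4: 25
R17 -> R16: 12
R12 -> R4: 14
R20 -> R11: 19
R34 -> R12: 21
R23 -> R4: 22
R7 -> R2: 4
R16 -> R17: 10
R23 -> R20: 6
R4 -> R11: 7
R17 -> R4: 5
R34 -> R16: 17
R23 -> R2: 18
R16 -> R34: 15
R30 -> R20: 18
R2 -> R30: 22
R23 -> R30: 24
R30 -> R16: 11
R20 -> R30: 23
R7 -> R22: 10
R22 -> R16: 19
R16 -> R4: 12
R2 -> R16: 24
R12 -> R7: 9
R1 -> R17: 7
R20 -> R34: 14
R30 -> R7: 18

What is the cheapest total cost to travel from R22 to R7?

Candidate routes:
R22 → R16 → R17 → R4 → R23 → R20 → R7: 19+10+5+12+6+15 = 67
R22 → R16 → R4 → R23 → R20 → R7: 19+12+12+6+15 = 64
R22 → R16 → R4 → R23 → R20 → R1 → R12 → R7: 19+12+12+6+9+8+9 = 75
R22 → R16 → R17 → R4 → R23 → R20 → R1 → R12 → R7: 19+10+5+12+6+9+8+9 = 78
Cheapest is R22 → R16 → R4 → R23 → R20 → R7 at 64.

64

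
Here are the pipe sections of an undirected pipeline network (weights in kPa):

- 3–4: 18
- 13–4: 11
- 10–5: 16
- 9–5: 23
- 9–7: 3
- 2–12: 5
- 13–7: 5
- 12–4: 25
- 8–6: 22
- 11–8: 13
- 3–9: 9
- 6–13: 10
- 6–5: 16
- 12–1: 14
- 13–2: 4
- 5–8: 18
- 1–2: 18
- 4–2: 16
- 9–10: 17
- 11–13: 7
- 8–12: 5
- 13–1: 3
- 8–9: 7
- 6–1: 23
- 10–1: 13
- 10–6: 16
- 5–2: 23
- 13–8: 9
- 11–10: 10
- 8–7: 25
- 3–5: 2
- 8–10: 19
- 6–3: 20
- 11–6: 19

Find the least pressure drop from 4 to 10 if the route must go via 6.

37 kPa

Shortest 4→6: 4–13–6 = 21
Best 6 to 10: 6–10 costing 16
Total via 6: 21 + 16 = 37 kPa.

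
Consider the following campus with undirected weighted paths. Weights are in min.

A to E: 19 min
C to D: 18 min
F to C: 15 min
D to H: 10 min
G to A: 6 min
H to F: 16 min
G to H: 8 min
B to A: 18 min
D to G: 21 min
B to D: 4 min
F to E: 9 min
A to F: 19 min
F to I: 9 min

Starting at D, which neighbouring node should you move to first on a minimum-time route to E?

Candidate routes:
D–H–F–E: 10+16+9 = 35
D–C–F–E: 18+15+9 = 42
D–H–G–A–E: 10+8+6+19 = 43
D–B–A–E: 4+18+19 = 41
Cheapest is D–H–F–E at 35 min.
So from D the first move is to H.

H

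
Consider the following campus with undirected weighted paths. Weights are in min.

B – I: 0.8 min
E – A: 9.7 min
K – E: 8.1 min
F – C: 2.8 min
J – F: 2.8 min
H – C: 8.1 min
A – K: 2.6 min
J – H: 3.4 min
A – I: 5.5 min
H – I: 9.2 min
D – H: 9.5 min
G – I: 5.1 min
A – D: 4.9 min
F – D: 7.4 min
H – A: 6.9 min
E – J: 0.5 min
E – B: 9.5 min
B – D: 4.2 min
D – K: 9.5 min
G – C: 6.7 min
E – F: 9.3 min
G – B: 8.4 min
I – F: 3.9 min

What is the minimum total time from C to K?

14.2 min

Enumerating some paths:
C → F → I → A → K: 2.8+3.9+5.5+2.6 = 14.8
C → F → D → A → K: 2.8+7.4+4.9+2.6 = 17.7
C → F → J → E → K: 2.8+2.8+0.5+8.1 = 14.2
C → H → A → K: 8.1+6.9+2.6 = 17.6
The minimum is 14.2 min via C → F → J → E → K.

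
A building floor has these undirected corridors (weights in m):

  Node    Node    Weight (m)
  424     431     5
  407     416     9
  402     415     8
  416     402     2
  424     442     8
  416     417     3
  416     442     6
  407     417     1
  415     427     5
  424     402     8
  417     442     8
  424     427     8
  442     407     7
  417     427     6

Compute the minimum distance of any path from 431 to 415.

18 m

Running Dijkstra from 431:
431: 0
424: 5  (via 431)
442: 13  (via 424)
402: 13  (via 424)
427: 13  (via 424)
416: 15  (via 402)
417: 18  (via 416)
415: 18  (via 427)
Shortest route: 431 → 424 → 427 → 415 = 18 m.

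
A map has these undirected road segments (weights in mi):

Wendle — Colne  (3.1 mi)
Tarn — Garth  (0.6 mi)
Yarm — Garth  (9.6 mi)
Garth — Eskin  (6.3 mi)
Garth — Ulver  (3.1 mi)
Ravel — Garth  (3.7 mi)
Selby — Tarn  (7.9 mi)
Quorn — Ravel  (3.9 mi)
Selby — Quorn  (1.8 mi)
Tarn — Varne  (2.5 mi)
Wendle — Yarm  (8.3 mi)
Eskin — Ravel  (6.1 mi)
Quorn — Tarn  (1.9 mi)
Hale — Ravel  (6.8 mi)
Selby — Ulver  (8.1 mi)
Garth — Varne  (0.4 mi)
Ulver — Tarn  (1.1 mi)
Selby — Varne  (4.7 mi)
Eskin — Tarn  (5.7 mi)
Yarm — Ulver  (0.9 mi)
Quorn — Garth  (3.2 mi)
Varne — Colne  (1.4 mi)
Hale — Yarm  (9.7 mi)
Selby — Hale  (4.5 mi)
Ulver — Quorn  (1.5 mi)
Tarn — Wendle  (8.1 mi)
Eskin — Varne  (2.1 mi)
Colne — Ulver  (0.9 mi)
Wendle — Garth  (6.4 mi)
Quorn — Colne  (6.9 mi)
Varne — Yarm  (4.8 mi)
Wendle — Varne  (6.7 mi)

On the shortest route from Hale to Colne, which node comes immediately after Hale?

Enumerating some paths:
Hale–Selby–Quorn–Ulver–Colne: 4.5+1.8+1.5+0.9 = 8.7
Hale–Selby–Quorn–Tarn–Ulver–Colne: 4.5+1.8+1.9+1.1+0.9 = 10.2
The minimum is 8.7 mi via Hale–Selby–Quorn–Ulver–Colne.
So from Hale the first move is to Selby.

Selby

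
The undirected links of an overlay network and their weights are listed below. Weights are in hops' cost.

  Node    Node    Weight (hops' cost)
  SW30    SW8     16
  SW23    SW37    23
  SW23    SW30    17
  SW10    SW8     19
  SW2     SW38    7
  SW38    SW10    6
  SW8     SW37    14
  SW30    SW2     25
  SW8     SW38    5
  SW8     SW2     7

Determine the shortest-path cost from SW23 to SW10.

44 hops' cost

Running Dijkstra from SW23:
SW23: 0
SW30: 17  (via SW23)
SW37: 23  (via SW23)
SW8: 33  (via SW30)
SW38: 38  (via SW8)
SW2: 40  (via SW8)
SW10: 44  (via SW38)
Shortest route: SW23 → SW30 → SW8 → SW38 → SW10 = 44 hops' cost.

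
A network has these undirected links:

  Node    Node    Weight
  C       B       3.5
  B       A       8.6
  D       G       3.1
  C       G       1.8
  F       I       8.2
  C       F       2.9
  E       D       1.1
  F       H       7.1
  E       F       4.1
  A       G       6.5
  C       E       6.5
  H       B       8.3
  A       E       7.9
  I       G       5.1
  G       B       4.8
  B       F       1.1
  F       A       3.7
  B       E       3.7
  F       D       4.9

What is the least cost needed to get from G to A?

Shortest distances from G:
G: 0
C: 1.8  (via G)
D: 3.1  (via G)
E: 4.2  (via D)
F: 4.7  (via C)
B: 4.8  (via G)
I: 5.1  (via G)
A: 6.5  (via G)
Shortest route: G–A = 6.5.

6.5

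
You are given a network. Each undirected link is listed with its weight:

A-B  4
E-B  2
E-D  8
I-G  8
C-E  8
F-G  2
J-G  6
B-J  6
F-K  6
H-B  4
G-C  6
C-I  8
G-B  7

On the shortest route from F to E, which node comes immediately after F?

G

Enumerating some paths:
F → G → C → E: 2+6+8 = 16
F → G → B → E: 2+7+2 = 11
Cheapest is F → G → B → E at 11.
So from F the first move is to G.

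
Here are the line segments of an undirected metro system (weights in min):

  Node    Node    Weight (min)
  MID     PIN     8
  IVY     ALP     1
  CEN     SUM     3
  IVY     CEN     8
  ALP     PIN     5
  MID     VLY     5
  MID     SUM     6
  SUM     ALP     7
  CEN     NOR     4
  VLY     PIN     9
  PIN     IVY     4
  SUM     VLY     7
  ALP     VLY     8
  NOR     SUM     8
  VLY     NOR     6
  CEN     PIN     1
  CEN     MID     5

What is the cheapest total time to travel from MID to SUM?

6 min

Running Dijkstra from MID:
MID: 0
CEN: 5  (via MID)
VLY: 5  (via MID)
SUM: 6  (via MID)
Shortest route: MID–SUM = 6 min.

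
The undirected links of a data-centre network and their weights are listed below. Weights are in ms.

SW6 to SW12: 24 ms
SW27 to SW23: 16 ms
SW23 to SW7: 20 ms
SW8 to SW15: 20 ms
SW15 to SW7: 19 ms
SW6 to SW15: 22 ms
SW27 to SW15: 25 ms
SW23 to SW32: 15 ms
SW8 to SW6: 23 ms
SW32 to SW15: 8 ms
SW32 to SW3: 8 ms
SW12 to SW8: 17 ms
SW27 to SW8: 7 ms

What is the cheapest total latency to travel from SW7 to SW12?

Settle nodes by increasing distance from SW7:
SW7: 0
SW15: 19  (via SW7)
SW23: 20  (via SW7)
SW32: 27  (via SW15)
SW3: 35  (via SW32)
SW27: 36  (via SW23)
SW8: 39  (via SW15)
SW6: 41  (via SW15)
SW12: 56  (via SW8)
Shortest route: SW7 → SW15 → SW8 → SW12 = 56 ms.

56 ms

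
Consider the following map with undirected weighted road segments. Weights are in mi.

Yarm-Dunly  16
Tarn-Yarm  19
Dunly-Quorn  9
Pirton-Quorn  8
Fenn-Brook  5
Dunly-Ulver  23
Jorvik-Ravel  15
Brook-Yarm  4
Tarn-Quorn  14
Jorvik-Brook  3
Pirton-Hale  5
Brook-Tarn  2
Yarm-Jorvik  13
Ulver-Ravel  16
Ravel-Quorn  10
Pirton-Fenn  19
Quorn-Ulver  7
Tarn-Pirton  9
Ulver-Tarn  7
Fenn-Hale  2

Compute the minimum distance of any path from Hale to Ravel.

23 mi

Compare a few routes:
Hale - Fenn - Brook - Jorvik - Ravel: 2+5+3+15 = 25
Hale - Pirton - Quorn - Ravel: 5+8+10 = 23
Cheapest is Hale - Pirton - Quorn - Ravel at 23 mi.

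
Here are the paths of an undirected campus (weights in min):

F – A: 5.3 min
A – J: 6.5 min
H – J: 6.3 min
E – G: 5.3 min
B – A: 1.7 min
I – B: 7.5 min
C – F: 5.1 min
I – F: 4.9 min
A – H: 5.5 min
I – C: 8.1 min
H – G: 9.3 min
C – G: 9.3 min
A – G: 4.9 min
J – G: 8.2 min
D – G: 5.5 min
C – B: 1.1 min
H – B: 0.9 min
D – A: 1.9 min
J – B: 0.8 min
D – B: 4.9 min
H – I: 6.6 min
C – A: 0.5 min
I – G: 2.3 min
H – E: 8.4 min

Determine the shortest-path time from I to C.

7.7 min

Shortest distances from I:
I: 0
G: 2.3  (via I)
F: 4.9  (via I)
H: 6.6  (via I)
A: 7.2  (via G)
B: 7.5  (via I)
E: 7.6  (via G)
C: 7.7  (via A)
Shortest route: I → G → A → C = 7.7 min.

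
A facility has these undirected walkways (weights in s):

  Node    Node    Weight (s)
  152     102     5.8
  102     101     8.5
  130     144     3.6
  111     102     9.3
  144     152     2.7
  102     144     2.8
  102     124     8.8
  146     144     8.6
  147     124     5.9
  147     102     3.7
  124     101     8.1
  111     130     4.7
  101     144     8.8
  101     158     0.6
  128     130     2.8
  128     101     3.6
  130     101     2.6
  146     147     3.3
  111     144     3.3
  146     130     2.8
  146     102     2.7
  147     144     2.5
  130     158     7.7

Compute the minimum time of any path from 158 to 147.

Compare a few routes:
158 → 101 → 144 → 147: 0.6+8.8+2.5 = 11.9
158 → 101 → 130 → 146 → 102 → 147: 0.6+2.6+2.8+2.7+3.7 = 12.4
158 → 101 → 130 → 146 → 147: 0.6+2.6+2.8+3.3 = 9.3
Cheapest is 158 → 101 → 130 → 146 → 147 at 9.3 s.

9.3 s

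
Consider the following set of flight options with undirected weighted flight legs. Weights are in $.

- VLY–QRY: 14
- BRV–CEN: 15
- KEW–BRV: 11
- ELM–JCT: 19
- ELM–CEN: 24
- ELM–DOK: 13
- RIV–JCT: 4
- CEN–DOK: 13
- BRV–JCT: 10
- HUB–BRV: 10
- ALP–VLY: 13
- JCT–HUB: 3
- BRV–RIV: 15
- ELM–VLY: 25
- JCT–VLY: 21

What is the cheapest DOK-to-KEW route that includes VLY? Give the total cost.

Best DOK to VLY: DOK–ELM–VLY costing 38
Best VLY to KEW: VLY–JCT–BRV–KEW costing 42
Total via VLY: 38 + 42 = $80.

$80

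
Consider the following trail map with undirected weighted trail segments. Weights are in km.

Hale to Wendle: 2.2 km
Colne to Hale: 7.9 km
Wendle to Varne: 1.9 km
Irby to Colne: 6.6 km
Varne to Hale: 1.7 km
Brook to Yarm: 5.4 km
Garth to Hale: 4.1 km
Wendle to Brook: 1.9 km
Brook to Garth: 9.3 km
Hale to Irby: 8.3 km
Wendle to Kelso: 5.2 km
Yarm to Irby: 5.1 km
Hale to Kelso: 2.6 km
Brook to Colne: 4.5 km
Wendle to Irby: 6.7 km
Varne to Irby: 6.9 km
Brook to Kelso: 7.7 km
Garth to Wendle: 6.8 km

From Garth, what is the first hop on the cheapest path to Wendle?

Hale

Compare a few routes:
Garth - Wendle: 6.8 = 6.8
Garth - Hale - Wendle: 4.1+2.2 = 6.3
The minimum is 6.3 km via Garth - Hale - Wendle.
So from Garth the first move is to Hale.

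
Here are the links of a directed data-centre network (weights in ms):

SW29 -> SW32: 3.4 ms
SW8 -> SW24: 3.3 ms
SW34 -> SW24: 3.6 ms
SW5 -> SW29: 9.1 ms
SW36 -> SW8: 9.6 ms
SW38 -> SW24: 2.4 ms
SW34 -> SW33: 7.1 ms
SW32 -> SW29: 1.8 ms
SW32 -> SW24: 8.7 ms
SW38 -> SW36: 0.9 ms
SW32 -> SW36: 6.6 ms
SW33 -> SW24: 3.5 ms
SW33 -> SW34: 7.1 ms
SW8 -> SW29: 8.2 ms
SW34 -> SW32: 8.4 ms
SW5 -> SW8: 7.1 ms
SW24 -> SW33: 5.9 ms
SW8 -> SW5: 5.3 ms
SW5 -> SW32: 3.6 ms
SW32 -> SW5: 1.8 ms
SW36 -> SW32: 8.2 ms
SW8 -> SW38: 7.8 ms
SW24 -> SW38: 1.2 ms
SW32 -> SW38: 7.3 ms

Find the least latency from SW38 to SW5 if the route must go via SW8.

15.8 ms

Shortest SW38→SW8: SW38 → SW36 → SW8 = 10.5
Shortest SW8→SW5: SW8 → SW5 = 5.3
Total via SW8: 10.5 + 5.3 = 15.8 ms.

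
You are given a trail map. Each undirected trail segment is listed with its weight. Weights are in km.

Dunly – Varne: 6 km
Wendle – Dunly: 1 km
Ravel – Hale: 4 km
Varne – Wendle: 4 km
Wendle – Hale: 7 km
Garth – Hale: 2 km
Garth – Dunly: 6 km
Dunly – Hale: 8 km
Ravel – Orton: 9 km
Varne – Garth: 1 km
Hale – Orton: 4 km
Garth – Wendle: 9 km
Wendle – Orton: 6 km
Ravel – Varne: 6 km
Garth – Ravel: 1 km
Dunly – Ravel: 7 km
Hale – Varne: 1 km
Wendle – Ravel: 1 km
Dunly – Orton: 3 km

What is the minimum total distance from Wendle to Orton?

4 km

Running Dijkstra from Wendle:
Wendle: 0
Ravel: 1  (via Wendle)
Dunly: 1  (via Wendle)
Garth: 2  (via Ravel)
Varne: 3  (via Garth)
Orton: 4  (via Dunly)
Shortest route: Wendle–Dunly–Orton = 4 km.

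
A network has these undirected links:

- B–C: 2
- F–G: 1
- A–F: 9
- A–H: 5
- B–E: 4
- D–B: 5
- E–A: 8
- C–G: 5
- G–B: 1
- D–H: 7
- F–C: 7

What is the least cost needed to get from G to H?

13

Settle nodes by increasing distance from G:
G: 0
B: 1  (via G)
F: 1  (via G)
C: 3  (via B)
E: 5  (via B)
D: 6  (via B)
A: 10  (via F)
H: 13  (via D)
Shortest route: G–B–D–H = 13.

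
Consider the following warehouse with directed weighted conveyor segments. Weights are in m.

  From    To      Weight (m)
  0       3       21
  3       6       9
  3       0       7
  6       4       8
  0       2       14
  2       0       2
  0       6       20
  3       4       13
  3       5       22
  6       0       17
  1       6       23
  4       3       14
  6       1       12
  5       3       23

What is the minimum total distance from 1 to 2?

Compare a few routes:
1 → 6 → 4 → 3 → 0 → 2: 23+8+14+7+14 = 66
1 → 6 → 0 → 2: 23+17+14 = 54
Cheapest is 1 → 6 → 0 → 2 at 54 m.

54 m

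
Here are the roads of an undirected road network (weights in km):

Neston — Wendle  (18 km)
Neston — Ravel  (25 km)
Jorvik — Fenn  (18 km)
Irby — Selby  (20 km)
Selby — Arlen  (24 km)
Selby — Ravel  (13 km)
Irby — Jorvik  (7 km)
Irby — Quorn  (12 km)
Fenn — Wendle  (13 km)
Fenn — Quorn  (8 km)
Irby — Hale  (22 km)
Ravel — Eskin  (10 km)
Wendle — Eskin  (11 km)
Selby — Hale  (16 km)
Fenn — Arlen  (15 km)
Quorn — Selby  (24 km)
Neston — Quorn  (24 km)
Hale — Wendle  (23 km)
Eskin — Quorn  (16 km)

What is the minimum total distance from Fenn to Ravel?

Compare a few routes:
Fenn → Quorn → Selby → Ravel: 8+24+13 = 45
Fenn → Quorn → Eskin → Ravel: 8+16+10 = 34
The minimum is 34 km via Fenn → Quorn → Eskin → Ravel.

34 km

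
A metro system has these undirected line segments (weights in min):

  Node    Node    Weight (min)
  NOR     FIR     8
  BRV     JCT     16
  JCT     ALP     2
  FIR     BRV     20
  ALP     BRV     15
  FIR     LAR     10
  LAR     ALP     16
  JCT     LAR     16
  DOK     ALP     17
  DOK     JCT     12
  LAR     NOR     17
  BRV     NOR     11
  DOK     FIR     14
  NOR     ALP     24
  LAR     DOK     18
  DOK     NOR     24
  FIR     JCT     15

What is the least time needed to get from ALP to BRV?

15 min

Running Dijkstra from ALP:
ALP: 0
JCT: 2  (via ALP)
DOK: 14  (via JCT)
BRV: 15  (via ALP)
Shortest route: ALP → BRV = 15 min.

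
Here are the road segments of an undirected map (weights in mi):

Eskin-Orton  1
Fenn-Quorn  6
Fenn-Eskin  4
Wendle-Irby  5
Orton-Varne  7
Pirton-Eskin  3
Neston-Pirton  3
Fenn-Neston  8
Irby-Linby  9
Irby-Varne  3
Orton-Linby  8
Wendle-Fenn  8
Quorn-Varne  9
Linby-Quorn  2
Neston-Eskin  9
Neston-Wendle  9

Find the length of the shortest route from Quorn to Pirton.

13 mi

Enumerating some paths:
Quorn - Fenn - Eskin - Pirton: 6+4+3 = 13
Quorn - Linby - Orton - Eskin - Pirton: 2+8+1+3 = 14
Quorn - Fenn - Neston - Pirton: 6+8+3 = 17
Cheapest is Quorn - Fenn - Eskin - Pirton at 13 mi.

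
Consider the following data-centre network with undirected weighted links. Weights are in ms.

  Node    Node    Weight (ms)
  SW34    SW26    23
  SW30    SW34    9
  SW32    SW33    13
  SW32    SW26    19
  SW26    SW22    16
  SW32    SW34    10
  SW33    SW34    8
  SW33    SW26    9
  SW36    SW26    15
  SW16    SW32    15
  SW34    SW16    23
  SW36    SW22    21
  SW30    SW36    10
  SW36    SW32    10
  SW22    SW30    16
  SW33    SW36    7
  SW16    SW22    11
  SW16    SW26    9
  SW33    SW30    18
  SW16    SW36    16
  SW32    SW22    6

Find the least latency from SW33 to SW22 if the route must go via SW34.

24 ms

Shortest SW33→SW34: SW33 → SW34 = 8
Best SW34 to SW22: SW34 → SW32 → SW22 costing 16
Total via SW34: 8 + 16 = 24 ms.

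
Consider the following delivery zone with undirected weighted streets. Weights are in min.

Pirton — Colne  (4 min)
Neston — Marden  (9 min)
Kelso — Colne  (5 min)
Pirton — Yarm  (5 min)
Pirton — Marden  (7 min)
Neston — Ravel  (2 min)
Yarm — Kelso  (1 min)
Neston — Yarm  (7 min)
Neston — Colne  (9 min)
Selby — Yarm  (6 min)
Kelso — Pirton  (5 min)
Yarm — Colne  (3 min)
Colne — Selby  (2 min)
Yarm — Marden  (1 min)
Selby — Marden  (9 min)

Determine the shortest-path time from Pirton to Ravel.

14 min

Candidate routes:
Pirton–Yarm–Neston–Ravel: 5+7+2 = 14
Pirton–Colne–Neston–Ravel: 4+9+2 = 15
The minimum is 14 min via Pirton–Yarm–Neston–Ravel.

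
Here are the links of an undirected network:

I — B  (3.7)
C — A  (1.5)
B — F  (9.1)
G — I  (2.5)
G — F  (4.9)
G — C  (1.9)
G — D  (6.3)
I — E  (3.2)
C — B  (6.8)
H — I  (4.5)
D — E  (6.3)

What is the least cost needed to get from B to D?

Settle nodes by increasing distance from B:
B: 0
I: 3.7  (via B)
G: 6.2  (via I)
C: 6.8  (via B)
E: 6.9  (via I)
H: 8.2  (via I)
A: 8.3  (via C)
F: 9.1  (via B)
D: 12.5  (via G)
Shortest route: B–I–G–D = 12.5.

12.5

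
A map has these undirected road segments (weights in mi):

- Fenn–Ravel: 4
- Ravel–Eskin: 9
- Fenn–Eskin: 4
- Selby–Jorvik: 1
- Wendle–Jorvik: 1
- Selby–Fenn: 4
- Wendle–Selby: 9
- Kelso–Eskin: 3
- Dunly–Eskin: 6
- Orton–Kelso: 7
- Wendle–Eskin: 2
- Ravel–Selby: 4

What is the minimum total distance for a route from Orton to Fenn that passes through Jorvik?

Shortest Orton→Jorvik: Orton → Kelso → Eskin → Wendle → Jorvik = 13
Best Jorvik to Fenn: Jorvik → Selby → Fenn costing 5
Total via Jorvik: 13 + 5 = 18 mi.

18 mi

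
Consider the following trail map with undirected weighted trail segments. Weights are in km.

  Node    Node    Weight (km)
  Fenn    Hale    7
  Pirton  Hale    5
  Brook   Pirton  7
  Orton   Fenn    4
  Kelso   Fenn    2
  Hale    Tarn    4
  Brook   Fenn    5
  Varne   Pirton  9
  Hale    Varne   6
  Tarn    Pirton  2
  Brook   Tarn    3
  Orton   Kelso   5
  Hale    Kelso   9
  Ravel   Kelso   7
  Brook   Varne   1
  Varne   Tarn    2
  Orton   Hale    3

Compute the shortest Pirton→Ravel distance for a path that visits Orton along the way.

20 km

Best Pirton to Orton: Pirton → Hale → Orton costing 8
Best Orton to Ravel: Orton → Kelso → Ravel costing 12
Total via Orton: 8 + 12 = 20 km.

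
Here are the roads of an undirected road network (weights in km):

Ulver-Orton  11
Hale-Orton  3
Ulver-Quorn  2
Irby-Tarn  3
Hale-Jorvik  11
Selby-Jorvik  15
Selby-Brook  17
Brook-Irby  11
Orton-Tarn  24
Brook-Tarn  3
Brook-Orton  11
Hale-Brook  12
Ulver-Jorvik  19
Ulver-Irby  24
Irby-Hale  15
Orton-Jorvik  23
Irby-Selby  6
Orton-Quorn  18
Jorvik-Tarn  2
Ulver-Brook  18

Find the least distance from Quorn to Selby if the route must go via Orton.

Best Quorn to Orton: Quorn–Ulver–Orton costing 13
Shortest Orton→Selby: Orton–Brook–Tarn–Irby–Selby = 23
Total via Orton: 13 + 23 = 36 km.

36 km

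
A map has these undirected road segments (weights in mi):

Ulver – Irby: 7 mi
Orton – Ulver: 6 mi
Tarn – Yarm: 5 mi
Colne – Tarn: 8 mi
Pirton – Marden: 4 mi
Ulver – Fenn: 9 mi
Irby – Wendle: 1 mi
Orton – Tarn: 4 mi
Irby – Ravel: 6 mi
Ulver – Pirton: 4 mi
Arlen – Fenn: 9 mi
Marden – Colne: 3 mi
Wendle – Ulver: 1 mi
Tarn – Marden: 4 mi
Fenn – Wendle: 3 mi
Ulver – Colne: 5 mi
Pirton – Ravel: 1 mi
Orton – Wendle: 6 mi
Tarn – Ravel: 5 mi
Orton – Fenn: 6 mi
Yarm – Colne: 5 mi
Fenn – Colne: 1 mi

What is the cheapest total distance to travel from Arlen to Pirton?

Settle nodes by increasing distance from Arlen:
Arlen: 0
Fenn: 9  (via Arlen)
Colne: 10  (via Fenn)
Wendle: 12  (via Fenn)
Marden: 13  (via Colne)
Irby: 13  (via Wendle)
Ulver: 13  (via Wendle)
Orton: 15  (via Fenn)
Yarm: 15  (via Colne)
Tarn: 17  (via Marden)
Pirton: 17  (via Marden)
Shortest route: Arlen–Fenn–Colne–Marden–Pirton = 17 mi.

17 mi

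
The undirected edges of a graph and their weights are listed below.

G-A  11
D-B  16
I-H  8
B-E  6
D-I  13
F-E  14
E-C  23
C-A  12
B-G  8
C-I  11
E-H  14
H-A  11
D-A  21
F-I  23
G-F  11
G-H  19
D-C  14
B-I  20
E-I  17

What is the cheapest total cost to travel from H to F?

Running Dijkstra from H:
H: 0
I: 8  (via H)
A: 11  (via H)
E: 14  (via H)
C: 19  (via I)
G: 19  (via H)
B: 20  (via E)
D: 21  (via I)
F: 28  (via E)
Shortest route: H–E–F = 28.

28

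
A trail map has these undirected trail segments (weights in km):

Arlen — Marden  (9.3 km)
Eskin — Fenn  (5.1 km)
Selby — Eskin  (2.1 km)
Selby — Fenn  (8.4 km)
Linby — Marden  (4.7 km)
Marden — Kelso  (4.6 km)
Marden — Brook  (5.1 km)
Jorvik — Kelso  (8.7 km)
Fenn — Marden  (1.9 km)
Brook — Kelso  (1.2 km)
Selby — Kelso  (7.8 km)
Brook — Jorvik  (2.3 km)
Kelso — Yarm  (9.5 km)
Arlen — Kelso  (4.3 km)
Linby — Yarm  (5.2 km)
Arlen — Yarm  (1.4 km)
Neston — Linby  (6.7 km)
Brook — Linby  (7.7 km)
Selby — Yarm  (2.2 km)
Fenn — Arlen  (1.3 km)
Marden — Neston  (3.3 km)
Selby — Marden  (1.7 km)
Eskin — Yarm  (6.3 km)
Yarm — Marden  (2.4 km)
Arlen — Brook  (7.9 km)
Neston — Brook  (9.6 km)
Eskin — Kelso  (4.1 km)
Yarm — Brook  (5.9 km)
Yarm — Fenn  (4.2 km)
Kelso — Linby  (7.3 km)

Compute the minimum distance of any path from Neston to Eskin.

Settle nodes by increasing distance from Neston:
Neston: 0
Marden: 3.3  (via Neston)
Selby: 5  (via Marden)
Fenn: 5.2  (via Marden)
Yarm: 5.7  (via Marden)
Arlen: 6.5  (via Fenn)
Linby: 6.7  (via Neston)
Eskin: 7.1  (via Selby)
Shortest route: Neston–Marden–Selby–Eskin = 7.1 km.

7.1 km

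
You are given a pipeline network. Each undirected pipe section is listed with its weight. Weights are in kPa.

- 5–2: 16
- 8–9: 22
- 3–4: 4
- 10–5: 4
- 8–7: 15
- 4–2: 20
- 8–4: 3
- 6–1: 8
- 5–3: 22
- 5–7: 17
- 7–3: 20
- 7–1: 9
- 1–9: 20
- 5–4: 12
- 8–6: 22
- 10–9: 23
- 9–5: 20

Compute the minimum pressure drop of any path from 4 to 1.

27 kPa

Compare a few routes:
4 → 8 → 6 → 1: 3+22+8 = 33
4 → 8 → 7 → 1: 3+15+9 = 27
The minimum is 27 kPa via 4 → 8 → 7 → 1.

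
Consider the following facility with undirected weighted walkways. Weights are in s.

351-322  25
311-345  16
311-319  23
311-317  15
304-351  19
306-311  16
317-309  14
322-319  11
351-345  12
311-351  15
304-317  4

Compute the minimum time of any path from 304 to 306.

35 s

Settle nodes by increasing distance from 304:
304: 0
317: 4  (via 304)
309: 18  (via 317)
351: 19  (via 304)
311: 19  (via 317)
345: 31  (via 351)
306: 35  (via 311)
Shortest route: 304 → 317 → 311 → 306 = 35 s.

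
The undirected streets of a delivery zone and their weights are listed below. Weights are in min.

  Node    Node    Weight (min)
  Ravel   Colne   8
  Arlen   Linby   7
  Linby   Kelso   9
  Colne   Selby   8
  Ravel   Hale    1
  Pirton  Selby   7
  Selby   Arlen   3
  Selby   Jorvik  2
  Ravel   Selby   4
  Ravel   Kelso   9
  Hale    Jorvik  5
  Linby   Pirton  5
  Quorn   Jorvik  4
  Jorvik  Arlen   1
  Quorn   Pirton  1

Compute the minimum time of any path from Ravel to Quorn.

Settle nodes by increasing distance from Ravel:
Ravel: 0
Hale: 1  (via Ravel)
Selby: 4  (via Ravel)
Jorvik: 6  (via Hale)
Arlen: 7  (via Selby)
Colne: 8  (via Ravel)
Kelso: 9  (via Ravel)
Quorn: 10  (via Jorvik)
Shortest route: Ravel–Hale–Jorvik–Quorn = 10 min.

10 min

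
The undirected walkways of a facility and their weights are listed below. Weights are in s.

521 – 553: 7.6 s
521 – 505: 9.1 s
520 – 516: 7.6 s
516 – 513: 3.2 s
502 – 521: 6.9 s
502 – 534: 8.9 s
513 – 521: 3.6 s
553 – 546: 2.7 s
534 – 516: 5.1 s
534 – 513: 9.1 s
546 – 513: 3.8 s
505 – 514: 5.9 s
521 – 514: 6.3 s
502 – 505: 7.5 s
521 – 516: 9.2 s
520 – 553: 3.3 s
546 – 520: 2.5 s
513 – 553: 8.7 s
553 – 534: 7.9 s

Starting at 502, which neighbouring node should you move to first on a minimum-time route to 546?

Candidate routes:
502–534–553–546: 8.9+7.9+2.7 = 19.5
502–521–553–546: 6.9+7.6+2.7 = 17.2
502–521–513–546: 6.9+3.6+3.8 = 14.3
Cheapest is 502–521–513–546 at 14.3 s.
So from 502 the first move is to 521.

521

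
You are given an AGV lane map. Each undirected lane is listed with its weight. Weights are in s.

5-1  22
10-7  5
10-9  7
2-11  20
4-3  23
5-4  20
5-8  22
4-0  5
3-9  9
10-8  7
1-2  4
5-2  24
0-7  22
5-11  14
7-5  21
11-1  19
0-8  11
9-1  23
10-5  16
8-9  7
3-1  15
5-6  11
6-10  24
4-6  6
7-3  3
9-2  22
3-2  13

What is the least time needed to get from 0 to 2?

Shortest distances from 0:
0: 0
4: 5  (via 0)
6: 11  (via 4)
8: 11  (via 0)
9: 18  (via 8)
10: 18  (via 8)
5: 22  (via 6)
7: 22  (via 0)
3: 25  (via 7)
11: 36  (via 5)
2: 38  (via 3)
Shortest route: 0–7–3–2 = 38 s.

38 s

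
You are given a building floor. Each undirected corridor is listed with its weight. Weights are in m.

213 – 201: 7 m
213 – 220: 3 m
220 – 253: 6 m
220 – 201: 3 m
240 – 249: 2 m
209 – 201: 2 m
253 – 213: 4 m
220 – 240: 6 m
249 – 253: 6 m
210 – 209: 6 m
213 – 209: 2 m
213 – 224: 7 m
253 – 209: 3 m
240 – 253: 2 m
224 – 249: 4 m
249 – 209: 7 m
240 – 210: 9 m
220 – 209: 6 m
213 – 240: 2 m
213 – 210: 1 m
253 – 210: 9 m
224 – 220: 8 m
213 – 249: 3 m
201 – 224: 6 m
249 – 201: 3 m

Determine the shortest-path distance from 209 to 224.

8 m

Candidate routes:
209 → 213 → 249 → 224: 2+3+4 = 9
209 → 213 → 224: 2+7 = 9
209 → 201 → 224: 2+6 = 8
Cheapest is 209 → 201 → 224 at 8 m.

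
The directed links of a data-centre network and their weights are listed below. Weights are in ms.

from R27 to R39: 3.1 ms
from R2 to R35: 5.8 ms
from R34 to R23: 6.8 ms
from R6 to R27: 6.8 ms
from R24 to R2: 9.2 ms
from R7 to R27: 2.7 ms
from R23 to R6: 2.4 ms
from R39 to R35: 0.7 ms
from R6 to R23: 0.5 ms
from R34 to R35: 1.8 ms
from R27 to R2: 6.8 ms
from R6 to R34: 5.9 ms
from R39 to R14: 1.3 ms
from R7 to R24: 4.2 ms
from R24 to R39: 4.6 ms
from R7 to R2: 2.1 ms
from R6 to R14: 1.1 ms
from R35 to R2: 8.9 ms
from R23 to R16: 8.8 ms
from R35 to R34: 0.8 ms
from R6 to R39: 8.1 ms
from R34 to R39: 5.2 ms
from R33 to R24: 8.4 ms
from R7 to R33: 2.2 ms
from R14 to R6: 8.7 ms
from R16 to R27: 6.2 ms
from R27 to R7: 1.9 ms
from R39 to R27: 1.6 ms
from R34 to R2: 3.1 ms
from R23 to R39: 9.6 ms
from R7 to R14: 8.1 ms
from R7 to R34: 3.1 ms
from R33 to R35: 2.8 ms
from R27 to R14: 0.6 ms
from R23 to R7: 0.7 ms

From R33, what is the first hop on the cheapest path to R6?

Compare a few routes:
R33 - R35 - R34 - R23 - R6: 2.8+0.8+6.8+2.4 = 12.8
R33 - R35 - R34 - R39 - R14 - R6: 2.8+0.8+5.2+1.3+8.7 = 18.8
The minimum is 12.8 ms via R33 - R35 - R34 - R23 - R6.
So from R33 the first move is to R35.

R35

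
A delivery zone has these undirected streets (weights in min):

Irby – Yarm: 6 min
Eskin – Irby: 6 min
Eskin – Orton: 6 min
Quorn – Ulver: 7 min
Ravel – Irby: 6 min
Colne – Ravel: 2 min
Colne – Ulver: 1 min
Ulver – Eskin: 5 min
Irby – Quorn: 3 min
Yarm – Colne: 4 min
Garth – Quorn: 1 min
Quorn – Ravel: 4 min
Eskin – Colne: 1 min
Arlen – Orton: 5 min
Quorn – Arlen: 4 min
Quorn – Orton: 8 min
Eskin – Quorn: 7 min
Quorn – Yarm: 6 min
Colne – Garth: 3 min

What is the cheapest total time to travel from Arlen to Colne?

Settle nodes by increasing distance from Arlen:
Arlen: 0
Quorn: 4  (via Arlen)
Orton: 5  (via Arlen)
Garth: 5  (via Quorn)
Irby: 7  (via Quorn)
Colne: 8  (via Garth)
Shortest route: Arlen–Quorn–Garth–Colne = 8 min.

8 min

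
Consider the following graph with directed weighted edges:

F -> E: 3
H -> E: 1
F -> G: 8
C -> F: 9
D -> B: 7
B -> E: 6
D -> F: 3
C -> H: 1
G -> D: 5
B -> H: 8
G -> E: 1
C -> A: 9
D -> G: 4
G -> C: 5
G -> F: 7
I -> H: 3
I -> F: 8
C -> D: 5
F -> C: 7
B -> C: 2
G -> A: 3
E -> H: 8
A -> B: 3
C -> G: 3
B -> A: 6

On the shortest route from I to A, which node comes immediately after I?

F

Compare a few routes:
I → F → C → G → A: 8+7+3+3 = 21
I → F → G → A: 8+8+3 = 19
I → F → C → A: 8+7+9 = 24
The minimum is 19 via I → F → G → A.
So from I the first move is to F.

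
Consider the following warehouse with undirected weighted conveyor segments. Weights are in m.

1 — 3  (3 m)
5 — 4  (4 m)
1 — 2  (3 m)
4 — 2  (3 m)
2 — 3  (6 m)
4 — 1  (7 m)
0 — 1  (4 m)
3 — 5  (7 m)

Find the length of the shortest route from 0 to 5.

Candidate routes:
0 - 1 - 3 - 5: 4+3+7 = 14
0 - 1 - 3 - 2 - 4 - 5: 4+3+6+3+4 = 20
0 - 1 - 4 - 5: 4+7+4 = 15
Cheapest is 0 - 1 - 3 - 5 at 14 m.

14 m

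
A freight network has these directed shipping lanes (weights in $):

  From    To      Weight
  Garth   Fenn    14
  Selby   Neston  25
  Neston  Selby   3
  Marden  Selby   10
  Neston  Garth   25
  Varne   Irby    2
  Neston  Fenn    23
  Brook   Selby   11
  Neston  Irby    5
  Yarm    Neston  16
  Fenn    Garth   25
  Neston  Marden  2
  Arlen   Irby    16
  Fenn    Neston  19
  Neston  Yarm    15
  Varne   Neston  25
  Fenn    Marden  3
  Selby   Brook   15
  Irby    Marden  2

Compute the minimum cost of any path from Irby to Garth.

Enumerating some paths:
Irby → Marden → Selby → Neston → Fenn → Garth: 2+10+25+23+25 = 85
Irby → Marden → Selby → Neston → Garth: 2+10+25+25 = 62
Cheapest is Irby → Marden → Selby → Neston → Garth at $62.

$62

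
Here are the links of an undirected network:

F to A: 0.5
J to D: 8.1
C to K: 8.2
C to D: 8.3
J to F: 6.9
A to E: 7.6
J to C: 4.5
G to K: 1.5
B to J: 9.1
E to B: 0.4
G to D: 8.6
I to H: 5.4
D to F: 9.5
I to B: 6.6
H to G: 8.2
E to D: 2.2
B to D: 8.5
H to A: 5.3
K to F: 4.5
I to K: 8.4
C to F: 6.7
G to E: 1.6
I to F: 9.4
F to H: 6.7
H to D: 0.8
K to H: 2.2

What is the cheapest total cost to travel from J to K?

Enumerating some paths:
J → F → K: 6.9+4.5 = 11.4
J → B → E → G → K: 9.1+0.4+1.6+1.5 = 12.6
J → D → H → K: 8.1+0.8+2.2 = 11.1
The minimum is 11.1 via J → D → H → K.

11.1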